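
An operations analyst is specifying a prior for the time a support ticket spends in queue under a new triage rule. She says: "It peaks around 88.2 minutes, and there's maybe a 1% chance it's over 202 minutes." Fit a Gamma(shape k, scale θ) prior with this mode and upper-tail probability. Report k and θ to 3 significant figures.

Gamma(k,θ) with k>1 has mode (k−1)θ, so θ = 88.2/(k−1).
Need P(X < 202) = 0.99 with θ tied to k this way. Start at k = 2, θ = 88.2: P(X<202) ≈ 0.667.
Too low — raise k to concentrate. Iterating converges to k ≈ 7.96.
Then θ = 88.2/(7.96−1) ≈ 12.7.

k ≈ 7.96, θ ≈ 12.7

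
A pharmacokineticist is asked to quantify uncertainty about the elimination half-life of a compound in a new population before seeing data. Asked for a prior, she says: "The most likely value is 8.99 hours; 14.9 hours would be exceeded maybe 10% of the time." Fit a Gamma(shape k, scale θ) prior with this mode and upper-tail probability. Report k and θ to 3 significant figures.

Gamma(k,θ) with k>1 has mode (k−1)θ, so θ = 8.99/(k−1).
Need P(X < 14.9) = 0.9 with θ tied to k this way. Start at k = 2, θ = 8.99: P(X<14.9) ≈ 0.493.
Too low — raise k to concentrate. Iterating converges to k ≈ 8.39.
Then θ = 8.99/(8.39−1) ≈ 1.22.

k ≈ 8.39, θ ≈ 1.22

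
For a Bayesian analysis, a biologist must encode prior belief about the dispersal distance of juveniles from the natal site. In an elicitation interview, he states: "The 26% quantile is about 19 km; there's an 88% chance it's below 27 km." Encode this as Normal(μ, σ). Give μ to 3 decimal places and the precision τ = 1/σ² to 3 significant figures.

μ = 21.830, τ = 0.0517

The p-quantile of Normal(μ,σ) is μ + z_p·σ, with z_{0.26} = -0.6433 and z_{0.88} = 1.175.
Eliminate σ: μ = (z₂·x₁ − z₁·x₂)/(z₂ − z₁) = (1.175·19 − (-0.6433)·27)/1.818 = 21.830.
Then σ = (x₂ − x₁)/(z₂ − z₁) = (27 − 19)/1.818 = 4.400.
Precision τ = 1/σ² = 1/4.4² = 0.0517.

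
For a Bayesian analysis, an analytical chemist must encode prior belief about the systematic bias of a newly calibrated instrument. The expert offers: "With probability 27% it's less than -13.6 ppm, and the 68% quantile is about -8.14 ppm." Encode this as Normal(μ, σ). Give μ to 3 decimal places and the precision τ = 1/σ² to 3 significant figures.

μ = -10.503, τ = 0.0392

For Normal(μ,σ), the p-quantile is μ + z_p·σ. Here z_{0.27} = -0.6128, z_{0.68} = 0.4677.
So -13.6 = μ − 0.6128σ and -8.14 = μ + 0.4677σ.
Subtracting: σ = (-8.14 − -13.6)/(0.4677 − (-0.6128)) = 5.053.
Then μ = -13.6 − (-0.6128)·5.053 = -10.503.
Precision τ = 1/σ² = 1/5.053² = 0.0392.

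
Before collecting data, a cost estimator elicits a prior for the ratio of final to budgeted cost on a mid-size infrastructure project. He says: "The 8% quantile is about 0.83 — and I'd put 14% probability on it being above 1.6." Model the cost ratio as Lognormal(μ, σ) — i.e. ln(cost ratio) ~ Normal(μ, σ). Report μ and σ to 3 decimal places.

If T ~ Lognormal(μ,σ) then ln T ~ Normal(μ,σ), so the p-quantile of ln T is μ + z_p·σ.
ln(0.83) = -0.1863 and ln(1.6) = 0.47; z_{0.08} = -1.405, z_{0.86} = 1.08.
σ = (0.47 − -0.1863)/(1.08 − (-1.405)) = 0.264.
μ = -0.1863 − (-1.405)·0.264 = 0.185.

μ ≈ 0.185, σ ≈ 0.264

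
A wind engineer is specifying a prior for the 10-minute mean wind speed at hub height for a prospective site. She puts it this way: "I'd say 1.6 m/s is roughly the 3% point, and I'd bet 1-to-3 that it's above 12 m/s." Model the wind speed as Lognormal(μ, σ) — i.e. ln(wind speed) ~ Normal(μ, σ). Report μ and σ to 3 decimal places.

If T ~ Lognormal(μ,σ) then ln T ~ Normal(μ,σ), so the p-quantile of ln T is μ + z_p·σ.
ln(1.6) = 0.47 and ln(12) = 2.485; z_{0.03} = -1.881, z_{0.75} = 0.6745.
σ = (2.485 − 0.47)/(0.6745 − (-1.881)) = 0.789.
μ = 0.47 − (-1.881)·0.789 = 1.953.

μ ≈ 1.953, σ ≈ 0.789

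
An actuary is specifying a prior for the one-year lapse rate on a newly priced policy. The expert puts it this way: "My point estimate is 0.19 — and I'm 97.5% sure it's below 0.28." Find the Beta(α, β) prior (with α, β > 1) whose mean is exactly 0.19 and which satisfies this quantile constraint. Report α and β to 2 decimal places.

With mean 0.19 fixed, write α = 0.19s, β = 0.81s where s = α+β.
Need P(θ < 0.28) = 0.975 under Beta(0.19s, 0.81s). Normal approximation: (q−m)/√(m(1−m)/s) ≈ z_{0.975} = 1.96, so s ≈ 0.19·0.81·(1.96)²/(0.28−0.19)² = 73.0.
At s = 73.0: P(θ<0.28) ≈ 0.967. Adjusting to match 0.975 gives s ≈ 83.92.
So α = 0.19·83.92 ≈ 15.94, β = 0.81·83.92 ≈ 67.97.

α ≈ 15.94, β ≈ 67.97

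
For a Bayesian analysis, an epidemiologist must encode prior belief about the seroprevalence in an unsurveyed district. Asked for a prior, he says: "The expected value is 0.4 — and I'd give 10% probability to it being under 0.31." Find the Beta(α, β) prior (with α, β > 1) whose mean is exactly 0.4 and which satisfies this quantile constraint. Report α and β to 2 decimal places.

With mean 0.4 fixed, write α = 0.4s, β = 0.6s where s = α+β.
Need P(θ < 0.31) = 0.1 under Beta(0.4s, 0.6s). Normal approximation: (q−m)/√(m(1−m)/s) ≈ z_{0.1} = -1.28, so s ≈ 0.4·0.6·(-1.28)²/(0.31−0.4)² = 48.7.
At s = 48.7: P(θ<0.31) ≈ 0.097. Adjusting to match 0.1 gives s ≈ 47.29.
So α = 0.4·47.29 ≈ 18.92, β = 0.6·47.29 ≈ 28.37.

α ≈ 18.92, β ≈ 28.37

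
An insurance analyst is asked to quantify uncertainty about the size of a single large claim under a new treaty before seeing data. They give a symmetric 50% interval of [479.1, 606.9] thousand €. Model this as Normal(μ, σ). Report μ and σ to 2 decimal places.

A symmetric 50% interval runs μ ± z·σ with z = 0.6745.
Half-width = 63.9, so σ = 63.9/0.6745 = 94.74.
μ is the interval midpoint, 543.00.

μ = 543.00, σ = 94.74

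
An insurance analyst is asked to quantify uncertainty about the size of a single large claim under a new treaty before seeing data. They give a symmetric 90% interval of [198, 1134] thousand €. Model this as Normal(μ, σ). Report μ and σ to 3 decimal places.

μ = 666.000, σ = 284.524

A symmetric 90% interval runs μ ± z·σ with z = 1.645.
Half-width = 468, so σ = 468/1.645 = 284.524.
μ is the interval midpoint, 666.000.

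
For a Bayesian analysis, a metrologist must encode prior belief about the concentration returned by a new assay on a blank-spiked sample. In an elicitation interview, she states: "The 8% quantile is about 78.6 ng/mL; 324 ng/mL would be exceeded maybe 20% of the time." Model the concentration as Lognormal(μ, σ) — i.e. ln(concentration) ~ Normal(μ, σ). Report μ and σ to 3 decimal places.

μ ≈ 5.250, σ ≈ 0.630

If T ~ Lognormal(μ,σ) then ln T ~ Normal(μ,σ), so the p-quantile of ln T is μ + z_p·σ.
ln(78.6) = 4.364 and ln(324) = 5.781; z_{0.08} = -1.405, z_{0.8} = 0.8416.
σ = (5.781 − 4.364)/(0.8416 − (-1.405)) = 0.630.
μ = 4.364 − (-1.405)·0.630 = 5.250.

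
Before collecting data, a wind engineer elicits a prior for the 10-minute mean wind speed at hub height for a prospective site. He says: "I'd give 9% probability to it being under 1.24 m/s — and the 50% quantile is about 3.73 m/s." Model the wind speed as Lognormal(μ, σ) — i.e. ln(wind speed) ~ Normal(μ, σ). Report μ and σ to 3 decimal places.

μ ≈ 1.316, σ ≈ 0.821

If T ~ Lognormal(μ,σ) then ln T ~ Normal(μ,σ), so the p-quantile of ln T is μ + z_p·σ.
ln(1.24) = 0.2151 and ln(3.73) = 1.316; z_{0.09} = -1.341, z_{0.5} = 0.
σ = (1.316 − 0.2151)/(0 − (-1.341)) = 0.821.
μ = 0.2151 − (-1.341)·0.821 = 1.316.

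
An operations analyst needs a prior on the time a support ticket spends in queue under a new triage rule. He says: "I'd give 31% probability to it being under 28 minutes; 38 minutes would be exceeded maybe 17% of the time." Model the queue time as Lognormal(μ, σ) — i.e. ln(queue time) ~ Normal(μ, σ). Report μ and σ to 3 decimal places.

If T ~ Lognormal(μ,σ) then ln T ~ Normal(μ,σ), so the p-quantile of ln T is μ + z_p·σ.
ln(28) = 3.332 and ln(38) = 3.638; z_{0.31} = -0.4959, z_{0.83} = 0.9542.
σ = (3.638 − 3.332)/(0.9542 − (-0.4959)) = 0.211.
μ = 3.332 − (-0.4959)·0.211 = 3.437.

μ ≈ 3.437, σ ≈ 0.211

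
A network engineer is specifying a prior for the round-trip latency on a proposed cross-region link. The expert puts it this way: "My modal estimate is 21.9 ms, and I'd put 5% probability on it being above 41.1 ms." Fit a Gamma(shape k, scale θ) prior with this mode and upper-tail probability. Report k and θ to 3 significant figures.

k ≈ 8.02, θ ≈ 3.12

Gamma(k,θ) with k>1 has mode (k−1)θ, so θ = 21.9/(k−1).
Need P(X < 41.1) = 0.95 with θ tied to k this way. Start at k = 2, θ = 21.9: P(X<41.1) ≈ 0.560.
Too low — raise k to concentrate. Iterating converges to k ≈ 8.02.
Then θ = 21.9/(8.02−1) ≈ 3.12.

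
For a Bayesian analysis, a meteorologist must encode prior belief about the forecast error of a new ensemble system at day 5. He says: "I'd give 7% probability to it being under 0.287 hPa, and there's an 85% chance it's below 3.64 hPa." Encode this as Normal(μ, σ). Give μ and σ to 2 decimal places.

For Normal(μ,σ), the p-quantile is μ + z_p·σ. Here z_{0.07} = -1.476, z_{0.85} = 1.036.
So 0.287 = μ − 1.476σ and 3.64 = μ + 1.036σ.
Subtracting: σ = (3.64 − 0.287)/(1.036 − (-1.476)) = 1.33.
Then μ = 0.287 − (-1.476)·1.33 = 2.26.

μ = 2.26, σ = 1.33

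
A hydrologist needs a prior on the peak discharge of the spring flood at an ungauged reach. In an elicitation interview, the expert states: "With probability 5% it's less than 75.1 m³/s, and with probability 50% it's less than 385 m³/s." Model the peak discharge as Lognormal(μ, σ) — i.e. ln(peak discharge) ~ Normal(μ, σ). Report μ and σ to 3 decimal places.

μ ≈ 5.953, σ ≈ 0.994

If T ~ Lognormal(μ,σ) then ln T ~ Normal(μ,σ), so the p-quantile of ln T is μ + z_p·σ.
ln(75.1) = 4.319 and ln(385) = 5.953; z_{0.05} = -1.645, z_{0.5} = 0.
σ = (5.953 − 4.319)/(0 − (-1.645)) = 0.994.
μ = 4.319 − (-1.645)·0.994 = 5.953.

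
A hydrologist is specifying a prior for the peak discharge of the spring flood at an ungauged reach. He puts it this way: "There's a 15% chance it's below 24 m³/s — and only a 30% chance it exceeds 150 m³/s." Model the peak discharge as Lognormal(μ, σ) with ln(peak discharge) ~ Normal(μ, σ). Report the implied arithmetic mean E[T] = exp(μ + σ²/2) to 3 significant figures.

E[T] ≈ 161 m³/s

If T ~ Lognormal(μ,σ) then ln T ~ Normal(μ,σ), so the p-quantile of ln T is μ + z_p·σ.
ln(24) = 3.178 and ln(150) = 5.011; z_{0.15} = -1.036, z_{0.7} = 0.5244.
σ = (5.011 − 3.178)/(0.5244 − (-1.036)) = 1.174.
μ = 3.178 − (-1.036)·1.174 = 4.395.
E[T] = exp(μ + σ²/2) = exp(4.395 + 0.6893) = 161 m³/s.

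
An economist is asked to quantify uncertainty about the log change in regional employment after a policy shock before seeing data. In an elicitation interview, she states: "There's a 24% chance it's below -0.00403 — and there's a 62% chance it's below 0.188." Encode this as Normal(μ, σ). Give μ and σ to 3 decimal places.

μ = 0.130, σ = 0.190

The p-quantile of Normal(μ,σ) is μ + z_p·σ, with z_{0.24} = -0.7063 and z_{0.62} = 0.3055.
Eliminate σ: μ = (z₂·x₁ − z₁·x₂)/(z₂ − z₁) = (0.3055·-0.00403 − (-0.7063)·0.188)/1.012 = 0.130.
Then σ = (x₂ − x₁)/(z₂ − z₁) = (0.188 − -0.00403)/1.012 = 0.190.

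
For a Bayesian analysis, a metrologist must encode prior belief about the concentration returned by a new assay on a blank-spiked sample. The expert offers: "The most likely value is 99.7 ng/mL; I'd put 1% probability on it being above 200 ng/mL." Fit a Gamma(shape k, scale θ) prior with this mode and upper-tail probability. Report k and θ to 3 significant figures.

k ≈ 11.1, θ ≈ 9.84

Gamma(k,θ) with k>1 has mode (k−1)θ, so θ = 99.7/(k−1).
Need P(X < 200) = 0.99 with θ tied to k this way. Start at k = 2, θ = 99.7: P(X<200) ≈ 0.596.
Too low — raise k to concentrate. Iterating converges to k ≈ 11.1.
Then θ = 99.7/(11.1−1) ≈ 9.84.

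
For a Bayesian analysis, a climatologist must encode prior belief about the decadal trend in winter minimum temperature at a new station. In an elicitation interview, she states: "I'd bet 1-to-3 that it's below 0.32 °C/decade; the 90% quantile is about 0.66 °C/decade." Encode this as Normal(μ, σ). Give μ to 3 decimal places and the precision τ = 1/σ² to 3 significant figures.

The p-quantile of Normal(μ,σ) is μ + z_p·σ, with z_{0.25} = -0.6745 and z_{0.9} = 1.282.
Eliminate σ: μ = (z₂·x₁ − z₁·x₂)/(z₂ − z₁) = (1.282·0.32 − (-0.6745)·0.66)/1.956 = 0.437.
Then σ = (x₂ − x₁)/(z₂ − z₁) = (0.66 − 0.32)/1.956 = 0.174.
Precision τ = 1/σ² = 1/0.1738² = 33.1.

μ = 0.437, τ = 33.1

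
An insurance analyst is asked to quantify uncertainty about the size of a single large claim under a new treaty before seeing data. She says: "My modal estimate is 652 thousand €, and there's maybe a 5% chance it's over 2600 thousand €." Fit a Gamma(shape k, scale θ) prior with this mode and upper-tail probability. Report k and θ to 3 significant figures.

Gamma(k,θ) with k>1 has mode (k−1)θ, so θ = 652/(k−1).
Need P(X < 2600) = 0.95 with θ tied to k this way. Start at k = 2, θ = 652: P(X<2600) ≈ 0.908.
Too low — raise k to concentrate. Iterating converges to k ≈ 2.32.
Then θ = 652/(2.32−1) ≈ 495.

k ≈ 2.32, θ ≈ 495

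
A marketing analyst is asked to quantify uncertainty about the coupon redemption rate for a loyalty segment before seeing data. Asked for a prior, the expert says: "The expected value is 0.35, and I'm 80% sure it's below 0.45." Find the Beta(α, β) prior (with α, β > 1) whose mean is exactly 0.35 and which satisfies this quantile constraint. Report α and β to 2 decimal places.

With mean 0.35 fixed, write α = 0.35s, β = 0.65s where s = α+β.
Need P(θ < 0.45) = 0.8 under Beta(0.35s, 0.65s). Normal approximation: (q−m)/√(m(1−m)/s) ≈ z_{0.8} = 0.842, so s ≈ 0.35·0.65·(0.842)²/(0.45−0.35)² = 16.1.
At s = 16.1: P(θ<0.45) ≈ 0.804. Adjusting to match 0.8 gives s ≈ 15.57.
So α = 0.35·15.57 ≈ 5.45, β = 0.65·15.57 ≈ 10.12.

α ≈ 5.45, β ≈ 10.12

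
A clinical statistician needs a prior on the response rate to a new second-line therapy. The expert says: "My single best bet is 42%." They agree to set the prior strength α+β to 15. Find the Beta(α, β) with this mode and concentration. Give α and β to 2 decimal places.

α = 6.46, β = 8.54

For α,β > 1 the Beta mode is (α−1)/(α+β−2). With α+β = 15, the mode is (α−1)/13.
Set (α−1)/13 = 0.42 → α = 1 + 0.42·13 = 6.46.
β = 15 − α = 8.54.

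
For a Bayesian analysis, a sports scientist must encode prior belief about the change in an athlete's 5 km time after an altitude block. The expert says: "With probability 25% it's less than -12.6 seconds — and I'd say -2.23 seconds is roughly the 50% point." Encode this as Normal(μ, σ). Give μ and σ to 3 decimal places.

μ = -2.230, σ = 15.375

The p-quantile of Normal(μ,σ) is μ + z_p·σ, with z_{0.25} = -0.6745 and z_{0.5} = 0.
Eliminate σ: μ = (z₂·x₁ − z₁·x₂)/(z₂ − z₁) = (0·-12.6 − (-0.6745)·-2.23)/0.6745 = -2.230.
Then σ = (x₂ − x₁)/(z₂ − z₁) = (-2.23 − -12.6)/0.6745 = 15.375.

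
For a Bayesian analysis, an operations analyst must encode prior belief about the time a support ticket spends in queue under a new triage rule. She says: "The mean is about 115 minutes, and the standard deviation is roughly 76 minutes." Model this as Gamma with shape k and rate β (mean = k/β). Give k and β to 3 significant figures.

For Gamma(k, rate β): mean = k/β, variance = k/β², so CV = 1/√k.
CV = SD/mean = 76/115 = 0.6609, hence k = 1/CV² = 2.29.
Then β = k/mean = 2.29/115 = 0.0199.

k ≈ 2.29, β ≈ 0.0199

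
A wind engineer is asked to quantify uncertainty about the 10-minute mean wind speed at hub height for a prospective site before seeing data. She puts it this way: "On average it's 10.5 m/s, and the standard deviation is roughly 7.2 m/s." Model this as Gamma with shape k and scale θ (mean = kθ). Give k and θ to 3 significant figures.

For Gamma(k, scale θ): mean = kθ, variance = kθ², so CV = 1/√k.
CV = SD/mean = 7.2/10.5 = 0.6857, hence k = 1/CV² = 2.13.
Then θ = mean/k = 10.5/2.13 = 4.94.

k ≈ 2.13, θ ≈ 4.94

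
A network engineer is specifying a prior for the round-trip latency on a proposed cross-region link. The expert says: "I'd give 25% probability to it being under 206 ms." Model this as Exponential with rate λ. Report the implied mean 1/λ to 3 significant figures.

mean ≈ 716 ms

P(T < 206.0) = 1 − e^(−λ·206.0) = 0.25, so λ = −ln(1−0.25)/206.0 = −ln(0.75)/206.0 = 0.0014.
Mean = 1/λ = 716 ms.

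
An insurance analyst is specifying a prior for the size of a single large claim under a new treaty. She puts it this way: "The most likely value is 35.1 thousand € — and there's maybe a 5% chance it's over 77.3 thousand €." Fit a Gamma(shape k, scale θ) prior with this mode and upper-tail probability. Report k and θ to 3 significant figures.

k ≈ 5.41, θ ≈ 7.95

Gamma(k,θ) with k>1 has mode (k−1)θ, so θ = 35.1/(k−1).
Need P(X < 77.3) = 0.95 with θ tied to k this way. Start at k = 2, θ = 35.1: P(X<77.3) ≈ 0.646.
Too low — raise k to concentrate. Iterating converges to k ≈ 5.41.
Then θ = 35.1/(5.41−1) ≈ 7.95.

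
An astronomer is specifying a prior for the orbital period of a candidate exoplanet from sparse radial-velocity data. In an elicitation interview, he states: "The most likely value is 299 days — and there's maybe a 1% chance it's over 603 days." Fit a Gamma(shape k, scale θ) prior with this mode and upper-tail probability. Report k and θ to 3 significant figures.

k ≈ 11, θ ≈ 30

Gamma(k,θ) with k>1 has mode (k−1)θ, so θ = 299/(k−1).
Need P(X < 603) = 0.99 with θ tied to k this way. Start at k = 2, θ = 299: P(X<603) ≈ 0.599.
Too low — raise k to concentrate. Iterating converges to k ≈ 11.
Then θ = 299/(11−1) ≈ 30.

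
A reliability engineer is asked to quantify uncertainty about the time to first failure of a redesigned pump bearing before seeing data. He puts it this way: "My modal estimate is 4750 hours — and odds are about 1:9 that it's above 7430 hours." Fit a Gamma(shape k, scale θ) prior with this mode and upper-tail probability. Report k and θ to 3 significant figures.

k ≈ 10.4, θ ≈ 508

Gamma(k,θ) with k>1 has mode (k−1)θ, so θ = 4750/(k−1).
Need P(X < 7430) = 0.9 with θ tied to k this way. Start at k = 2, θ = 4750: P(X<7430) ≈ 0.463.
Too low — raise k to concentrate. Iterating converges to k ≈ 10.4.
Then θ = 4750/(10.4−1) ≈ 508.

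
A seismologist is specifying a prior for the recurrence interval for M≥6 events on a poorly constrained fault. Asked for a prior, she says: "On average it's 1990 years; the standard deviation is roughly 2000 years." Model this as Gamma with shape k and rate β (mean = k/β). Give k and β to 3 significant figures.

For Gamma(k, rate β): mean = k/β, variance = k/β², so CV = 1/√k.
CV = SD/mean = 2000/1990 = 1.005, hence k = 1/CV² = 0.99.
Then β = k/mean = 0.99/1990 = 0.000498.

k ≈ 0.99, β ≈ 0.000498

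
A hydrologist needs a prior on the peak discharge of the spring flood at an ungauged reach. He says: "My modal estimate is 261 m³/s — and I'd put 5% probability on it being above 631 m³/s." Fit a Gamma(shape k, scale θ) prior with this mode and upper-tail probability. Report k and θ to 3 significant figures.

Gamma(k,θ) with k>1 has mode (k−1)θ, so θ = 261/(k−1).
Need P(X < 631) = 0.95 with θ tied to k this way. Start at k = 2, θ = 261: P(X<631) ≈ 0.695.
Too low — raise k to concentrate. Iterating converges to k ≈ 4.5.
Then θ = 261/(4.5−1) ≈ 74.6.

k ≈ 4.5, θ ≈ 74.6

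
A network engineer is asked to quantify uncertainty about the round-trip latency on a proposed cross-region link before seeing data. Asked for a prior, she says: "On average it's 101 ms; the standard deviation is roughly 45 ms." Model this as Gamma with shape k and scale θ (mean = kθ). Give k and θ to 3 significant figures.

For Gamma(k, scale θ): mean = kθ, variance = kθ², so CV = 1/√k.
CV = SD/mean = 45/101 = 0.4455, hence k = 1/CV² = 5.04.
Then θ = mean/k = 101/5.04 = 20.

k ≈ 5.04, θ ≈ 20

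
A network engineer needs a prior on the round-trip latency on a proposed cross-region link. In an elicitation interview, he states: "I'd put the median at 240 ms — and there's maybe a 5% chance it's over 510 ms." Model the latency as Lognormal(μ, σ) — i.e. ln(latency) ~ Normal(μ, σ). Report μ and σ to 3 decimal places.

If T ~ Lognormal(μ,σ) then ln T ~ Normal(μ,σ), so the p-quantile of ln T is μ + z_p·σ.
ln(240) = 5.481 and ln(510) = 6.234; z_{0.5} = 0, z_{0.95} = 1.645.
σ = (6.234 − 5.481)/(1.645 − (0)) = 0.458.
μ = 5.481 − (0)·0.458 = 5.481.

μ ≈ 5.481, σ ≈ 0.458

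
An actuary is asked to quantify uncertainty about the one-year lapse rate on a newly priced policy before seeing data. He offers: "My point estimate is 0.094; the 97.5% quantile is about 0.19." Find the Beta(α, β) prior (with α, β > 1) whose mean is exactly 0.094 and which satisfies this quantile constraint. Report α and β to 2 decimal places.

With mean 0.094 fixed, write α = 0.094s, β = 0.906s where s = α+β.
Need P(θ < 0.19) = 0.975 under Beta(0.094s, 0.906s). Normal approximation: (q−m)/√(m(1−m)/s) ≈ z_{0.975} = 1.96, so s ≈ 0.094·0.906·(1.96)²/(0.19−0.094)² = 35.5.
At s = 35.5: P(θ<0.19) ≈ 0.957. Adjusting to match 0.975 gives s ≈ 48.09.
So α = 0.094·48.09 ≈ 4.52, β = 0.906·48.09 ≈ 43.57.

α ≈ 4.52, β ≈ 43.57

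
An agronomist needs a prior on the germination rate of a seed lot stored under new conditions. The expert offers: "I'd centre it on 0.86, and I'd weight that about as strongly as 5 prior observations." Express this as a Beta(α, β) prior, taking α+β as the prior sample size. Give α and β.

Under the effective-sample-size interpretation, Beta(α, β) has prior mean α/(α+β) and prior sample size α+β.
So α+β = 5 and α/(α+β) = 0.86, giving α = 0.86·5 = 4.3 and β = 5 − 4.3 = 0.7.

α = 4.3, β = 0.7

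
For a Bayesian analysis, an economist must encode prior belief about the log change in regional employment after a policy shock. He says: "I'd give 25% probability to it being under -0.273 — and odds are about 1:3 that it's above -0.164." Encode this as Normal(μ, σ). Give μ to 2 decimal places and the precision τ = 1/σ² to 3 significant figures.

μ = -0.22, τ = 153

The p-quantile of Normal(μ,σ) is μ + z_p·σ, with z_{0.25} = -0.6745 and z_{0.75} = 0.6745.
Eliminate σ: μ = (z₂·x₁ − z₁·x₂)/(z₂ − z₁) = (0.6745·-0.273 − (-0.6745)·-0.164)/1.349 = -0.22.
Then σ = (x₂ − x₁)/(z₂ − z₁) = (-0.164 − -0.273)/1.349 = 0.08.
Precision τ = 1/σ² = 1/0.0808² = 153.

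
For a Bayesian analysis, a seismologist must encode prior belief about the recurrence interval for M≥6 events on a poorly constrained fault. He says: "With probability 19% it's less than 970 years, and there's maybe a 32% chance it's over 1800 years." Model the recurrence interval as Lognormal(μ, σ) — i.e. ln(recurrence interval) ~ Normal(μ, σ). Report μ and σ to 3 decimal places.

If T ~ Lognormal(μ,σ) then ln T ~ Normal(μ,σ), so the p-quantile of ln T is μ + z_p·σ.
ln(970) = 6.877 and ln(1800) = 7.496; z_{0.19} = -0.8779, z_{0.68} = 0.4677.
σ = (7.496 − 6.877)/(0.4677 − (-0.8779)) = 0.459.
μ = 6.877 − (-0.8779)·0.459 = 7.281.

μ ≈ 7.281, σ ≈ 0.459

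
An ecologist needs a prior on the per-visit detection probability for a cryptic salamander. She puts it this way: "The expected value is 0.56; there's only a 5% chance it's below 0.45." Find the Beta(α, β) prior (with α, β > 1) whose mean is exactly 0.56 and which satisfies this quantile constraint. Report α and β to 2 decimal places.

With mean 0.56 fixed, write α = 0.56s, β = 0.44s where s = α+β.
Need P(θ < 0.45) = 0.05 under Beta(0.56s, 0.44s). Normal approximation: (q−m)/√(m(1−m)/s) ≈ z_{0.05} = -1.64, so s ≈ 0.56·0.44·(-1.64)²/(0.45−0.56)² = 55.1.
At s = 55.1: P(θ<0.45) ≈ 0.051. Adjusting to match 0.05 gives s ≈ 55.48.
So α = 0.56·55.48 ≈ 31.07, β = 0.44·55.48 ≈ 24.41.

α ≈ 31.07, β ≈ 24.41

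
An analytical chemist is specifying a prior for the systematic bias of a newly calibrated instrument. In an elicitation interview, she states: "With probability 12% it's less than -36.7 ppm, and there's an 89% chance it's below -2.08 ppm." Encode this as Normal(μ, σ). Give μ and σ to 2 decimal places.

For Normal(μ,σ), the p-quantile is μ + z_p·σ. Here z_{0.12} = -1.175, z_{0.89} = 1.227.
So -36.7 = μ − 1.175σ and -2.08 = μ + 1.227σ.
Subtracting: σ = (-2.08 − -36.7)/(1.227 − (-1.175)) = 14.42.
Then μ = -36.7 − (-1.175)·14.42 = -19.76.

μ = -19.76, σ = 14.42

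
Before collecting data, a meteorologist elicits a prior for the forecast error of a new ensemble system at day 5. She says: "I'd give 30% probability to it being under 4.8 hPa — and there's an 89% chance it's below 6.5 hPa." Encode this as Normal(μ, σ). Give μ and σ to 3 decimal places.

μ = 5.309, σ = 0.971

The p-quantile of Normal(μ,σ) is μ + z_p·σ, with z_{0.3} = -0.5244 and z_{0.89} = 1.227.
Eliminate σ: μ = (z₂·x₁ − z₁·x₂)/(z₂ − z₁) = (1.227·4.8 − (-0.5244)·6.5)/1.751 = 5.309.
Then σ = (x₂ − x₁)/(z₂ − z₁) = (6.5 − 4.8)/1.751 = 0.971.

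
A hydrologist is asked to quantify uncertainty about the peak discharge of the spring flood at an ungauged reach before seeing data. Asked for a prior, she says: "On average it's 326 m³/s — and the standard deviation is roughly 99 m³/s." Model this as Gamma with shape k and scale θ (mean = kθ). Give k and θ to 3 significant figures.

k ≈ 10.8, θ ≈ 30.1

For Gamma(k, scale θ): mean = kθ, variance = kθ², so CV = 1/√k.
CV = SD/mean = 99/326 = 0.3037, hence k = 1/CV² = 10.8.
Then θ = mean/k = 326/10.8 = 30.1.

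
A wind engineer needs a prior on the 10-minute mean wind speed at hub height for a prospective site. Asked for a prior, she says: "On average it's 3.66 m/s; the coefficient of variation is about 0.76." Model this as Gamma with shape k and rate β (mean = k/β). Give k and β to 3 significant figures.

For Gamma(k, rate β): mean = k/β, variance = k/β², so CV = 1/√k.
CV = 0.76, hence k = 1/CV² = 1.73.
Then β = k/mean = 1.73/3.66 = 0.473.

k ≈ 1.73, β ≈ 0.473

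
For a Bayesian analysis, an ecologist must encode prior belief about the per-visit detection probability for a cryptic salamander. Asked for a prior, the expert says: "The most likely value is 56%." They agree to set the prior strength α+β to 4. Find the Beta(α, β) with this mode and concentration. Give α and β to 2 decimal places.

α = 2.12, β = 1.88

For α,β > 1 the Beta mode is (α−1)/(α+β−2). With α+β = 4, the mode is (α−1)/2.
Set (α−1)/2 = 0.56 → α = 1 + 0.56·2 = 2.12.
β = 4 − α = 1.88.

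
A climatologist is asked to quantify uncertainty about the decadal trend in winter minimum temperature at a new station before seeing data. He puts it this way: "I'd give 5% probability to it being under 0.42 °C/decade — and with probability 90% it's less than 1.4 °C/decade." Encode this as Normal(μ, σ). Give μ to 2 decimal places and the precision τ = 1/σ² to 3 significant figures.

For Normal(μ,σ), the p-quantile is μ + z_p·σ. Here z_{0.05} = -1.645, z_{0.9} = 1.282.
So 0.42 = μ − 1.645σ and 1.4 = μ + 1.282σ.
Subtracting: σ = (1.4 − 0.42)/(1.282 − (-1.645)) = 0.33.
Then μ = 0.42 − (-1.645)·0.33 = 0.97.
Precision τ = 1/σ² = 1/0.3349² = 8.92.

μ = 0.97, τ = 8.92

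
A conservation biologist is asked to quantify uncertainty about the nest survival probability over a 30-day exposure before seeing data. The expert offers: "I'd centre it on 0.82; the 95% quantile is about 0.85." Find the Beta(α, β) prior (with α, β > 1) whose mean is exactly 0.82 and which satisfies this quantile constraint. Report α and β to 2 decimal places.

With mean 0.82 fixed, write α = 0.82s, β = 0.18s where s = α+β.
Need P(θ < 0.85) = 0.95 under Beta(0.82s, 0.18s). Normal approximation: (q−m)/√(m(1−m)/s) ≈ z_{0.95} = 1.64, so s ≈ 0.82·0.18·(1.64)²/(0.85−0.82)² = 443.7.
At s = 443.7: P(θ<0.85) ≈ 0.955. Adjusting to match 0.95 gives s ≈ 417.47.
So α = 0.82·417.47 ≈ 342.32, β = 0.18·417.47 ≈ 75.14.

α ≈ 342.32, β ≈ 75.14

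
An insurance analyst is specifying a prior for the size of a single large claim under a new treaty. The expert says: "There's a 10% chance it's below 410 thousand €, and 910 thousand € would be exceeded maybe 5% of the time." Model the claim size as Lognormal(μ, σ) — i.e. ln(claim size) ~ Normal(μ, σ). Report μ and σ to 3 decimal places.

μ ≈ 6.365, σ ≈ 0.272

If T ~ Lognormal(μ,σ) then ln T ~ Normal(μ,σ), so the p-quantile of ln T is μ + z_p·σ.
ln(410) = 6.016 and ln(910) = 6.813; z_{0.1} = -1.282, z_{0.95} = 1.645.
σ = (6.813 − 6.016)/(1.645 − (-1.282)) = 0.272.
μ = 6.016 − (-1.282)·0.272 = 6.365.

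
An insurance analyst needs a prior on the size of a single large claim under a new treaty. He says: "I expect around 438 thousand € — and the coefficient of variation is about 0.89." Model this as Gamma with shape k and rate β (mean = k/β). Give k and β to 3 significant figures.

For Gamma(k, rate β): mean = k/β, variance = k/β², so CV = 1/√k.
CV = 0.89, hence k = 1/CV² = 1.26.
Then β = k/mean = 1.26/438 = 0.00288.

k ≈ 1.26, β ≈ 0.00288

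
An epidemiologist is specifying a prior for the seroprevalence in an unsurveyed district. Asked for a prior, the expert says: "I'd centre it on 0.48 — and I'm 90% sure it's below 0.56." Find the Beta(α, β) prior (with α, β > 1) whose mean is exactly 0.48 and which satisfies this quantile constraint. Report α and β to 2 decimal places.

α ≈ 30.69, β ≈ 33.25

With mean 0.48 fixed, write α = 0.48s, β = 0.52s where s = α+β.
Need P(θ < 0.56) = 0.9 under Beta(0.48s, 0.52s). Normal approximation: (q−m)/√(m(1−m)/s) ≈ z_{0.9} = 1.28, so s ≈ 0.48·0.52·(1.28)²/(0.56−0.48)² = 64.1.
At s = 64.1: P(θ<0.56) ≈ 0.900. Adjusting to match 0.9 gives s ≈ 63.94.
So α = 0.48·63.94 ≈ 30.69, β = 0.52·63.94 ≈ 33.25.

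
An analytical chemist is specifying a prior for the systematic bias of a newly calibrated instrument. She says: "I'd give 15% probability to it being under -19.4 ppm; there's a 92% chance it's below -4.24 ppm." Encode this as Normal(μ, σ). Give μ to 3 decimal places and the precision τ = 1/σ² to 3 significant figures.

μ = -12.964, τ = 0.0259

The p-quantile of Normal(μ,σ) is μ + z_p·σ, with z_{0.15} = -1.036 and z_{0.92} = 1.405.
Eliminate σ: μ = (z₂·x₁ − z₁·x₂)/(z₂ − z₁) = (1.405·-19.4 − (-1.036)·-4.24)/2.442 = -12.964.
Then σ = (x₂ − x₁)/(z₂ − z₁) = (-4.24 − -19.4)/2.442 = 6.209.
Precision τ = 1/σ² = 1/6.209² = 0.0259.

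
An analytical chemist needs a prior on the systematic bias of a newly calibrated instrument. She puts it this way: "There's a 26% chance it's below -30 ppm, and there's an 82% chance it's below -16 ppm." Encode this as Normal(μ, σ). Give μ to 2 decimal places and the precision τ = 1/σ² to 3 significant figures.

For Normal(μ,σ), the p-quantile is μ + z_p·σ. Here z_{0.26} = -0.6433, z_{0.82} = 0.9154.
So -30 = μ − 0.6433σ and -16 = μ + 0.9154σ.
Subtracting: σ = (-16 − -30)/(0.9154 − (-0.6433)) = 8.98.
Then μ = -30 − (-0.6433)·8.98 = -24.22.
Precision τ = 1/σ² = 1/8.982² = 0.0124.

μ = -24.22, τ = 0.0124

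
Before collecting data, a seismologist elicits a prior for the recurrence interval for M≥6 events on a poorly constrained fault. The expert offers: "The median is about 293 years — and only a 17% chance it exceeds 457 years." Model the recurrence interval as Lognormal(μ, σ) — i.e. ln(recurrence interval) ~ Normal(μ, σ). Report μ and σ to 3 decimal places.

μ ≈ 5.680, σ ≈ 0.466

If T ~ Lognormal(μ,σ) then ln T ~ Normal(μ,σ), so the p-quantile of ln T is μ + z_p·σ.
ln(293) = 5.68 and ln(457) = 6.125; z_{0.5} = 0, z_{0.83} = 0.9542.
σ = (6.125 − 5.68)/(0.9542 − (0)) = 0.466.
μ = 5.68 − (0)·0.466 = 5.680.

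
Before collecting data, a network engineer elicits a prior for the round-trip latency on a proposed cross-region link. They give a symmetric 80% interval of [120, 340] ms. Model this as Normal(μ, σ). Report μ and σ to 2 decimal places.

A symmetric 80% interval runs μ ± z·σ with z = 1.282.
Half-width = 110, so σ = 110/1.282 = 85.83.
μ is the interval midpoint, 230.00.

μ = 230.00, σ = 85.83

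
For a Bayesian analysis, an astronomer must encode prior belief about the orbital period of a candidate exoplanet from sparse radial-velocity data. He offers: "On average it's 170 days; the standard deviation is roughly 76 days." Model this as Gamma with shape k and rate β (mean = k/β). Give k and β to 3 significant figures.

k ≈ 5, β ≈ 0.0294

For Gamma(k, rate β): mean = k/β, variance = k/β², so CV = 1/√k.
CV = SD/mean = 76/170 = 0.4471, hence k = 1/CV² = 5.
Then β = k/mean = 5/170 = 0.0294.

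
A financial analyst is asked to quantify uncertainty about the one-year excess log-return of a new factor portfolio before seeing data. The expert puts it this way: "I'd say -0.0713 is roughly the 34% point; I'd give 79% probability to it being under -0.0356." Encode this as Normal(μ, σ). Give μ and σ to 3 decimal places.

For Normal(μ,σ), the p-quantile is μ + z_p·σ. Here z_{0.34} = -0.4125, z_{0.79} = 0.8064.
So -0.0713 = μ − 0.4125σ and -0.0356 = μ + 0.8064σ.
Subtracting: σ = (-0.0356 − -0.0713)/(0.8064 − (-0.4125)) = 0.029.
Then μ = -0.0713 − (-0.4125)·0.029 = -0.059.

μ = -0.059, σ = 0.029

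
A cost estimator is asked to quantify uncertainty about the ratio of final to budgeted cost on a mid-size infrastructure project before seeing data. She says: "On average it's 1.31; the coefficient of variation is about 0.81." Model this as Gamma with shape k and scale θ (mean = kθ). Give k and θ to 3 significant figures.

k ≈ 1.52, θ ≈ 0.859

For Gamma(k, scale θ): mean = kθ, variance = kθ², so CV = 1/√k.
CV = 0.81, hence k = 1/CV² = 1.52.
Then θ = mean/k = 1.31/1.52 = 0.859.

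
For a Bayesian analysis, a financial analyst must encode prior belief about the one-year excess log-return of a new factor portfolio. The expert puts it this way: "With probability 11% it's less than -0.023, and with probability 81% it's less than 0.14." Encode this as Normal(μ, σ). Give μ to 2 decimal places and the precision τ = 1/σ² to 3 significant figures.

μ = 0.07, τ = 167

For Normal(μ,σ), the p-quantile is μ + z_p·σ. Here z_{0.11} = -1.227, z_{0.81} = 0.8779.
So -0.023 = μ − 1.227σ and 0.14 = μ + 0.8779σ.
Subtracting: σ = (0.14 − -0.023)/(0.8779 − (-1.227)) = 0.08.
Then μ = -0.023 − (-1.227)·0.08 = 0.07.
Precision τ = 1/σ² = 1/0.07746² = 167.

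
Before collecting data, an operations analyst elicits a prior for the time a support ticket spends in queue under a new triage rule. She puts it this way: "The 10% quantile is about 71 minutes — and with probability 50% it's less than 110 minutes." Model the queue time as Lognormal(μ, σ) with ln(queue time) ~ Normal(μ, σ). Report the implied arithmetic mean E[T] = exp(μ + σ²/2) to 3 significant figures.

If T ~ Lognormal(μ,σ) then ln T ~ Normal(μ,σ), so the p-quantile of ln T is μ + z_p·σ.
ln(71) = 4.263 and ln(110) = 4.7; z_{0.1} = -1.282, z_{0.5} = 0.
σ = (4.7 − 4.263)/(0 − (-1.282)) = 0.342.
μ = 4.263 − (-1.282)·0.342 = 4.700.
E[T] = exp(μ + σ²/2) = exp(4.700 + 0.0584) = 117 minutes.

E[T] ≈ 117 minutes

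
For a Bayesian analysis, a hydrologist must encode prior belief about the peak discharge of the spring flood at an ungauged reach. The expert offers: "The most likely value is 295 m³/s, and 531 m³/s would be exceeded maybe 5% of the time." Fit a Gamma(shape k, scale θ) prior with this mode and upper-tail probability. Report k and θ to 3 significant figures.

k ≈ 9.07, θ ≈ 36.6

Gamma(k,θ) with k>1 has mode (k−1)θ, so θ = 295/(k−1).
Need P(X < 531) = 0.95 with θ tied to k this way. Start at k = 2, θ = 295: P(X<531) ≈ 0.537.
Too low — raise k to concentrate. Iterating converges to k ≈ 9.07.
Then θ = 295/(9.07−1) ≈ 36.6.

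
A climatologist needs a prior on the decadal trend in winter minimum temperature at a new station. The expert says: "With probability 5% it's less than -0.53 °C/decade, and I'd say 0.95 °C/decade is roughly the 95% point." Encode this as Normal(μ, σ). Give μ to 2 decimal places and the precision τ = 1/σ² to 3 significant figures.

μ = 0.21, τ = 4.94

The p-quantile of Normal(μ,σ) is μ + z_p·σ, with z_{0.05} = -1.645 and z_{0.95} = 1.645.
Eliminate σ: μ = (z₂·x₁ − z₁·x₂)/(z₂ − z₁) = (1.645·-0.53 − (-1.645)·0.95)/3.29 = 0.21.
Then σ = (x₂ − x₁)/(z₂ − z₁) = (0.95 − -0.53)/3.29 = 0.45.
Precision τ = 1/σ² = 1/0.4499² = 4.94.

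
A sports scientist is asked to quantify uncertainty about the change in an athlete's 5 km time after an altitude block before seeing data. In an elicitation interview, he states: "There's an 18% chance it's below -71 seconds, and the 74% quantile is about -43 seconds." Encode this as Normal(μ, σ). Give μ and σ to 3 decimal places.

μ = -54.557, σ = 17.964

For Normal(μ,σ), the p-quantile is μ + z_p·σ. Here z_{0.18} = -0.9154, z_{0.74} = 0.6433.
So -71 = μ − 0.9154σ and -43 = μ + 0.6433σ.
Subtracting: σ = (-43 − -71)/(0.6433 − (-0.9154)) = 17.964.
Then μ = -71 − (-0.9154)·17.964 = -54.557.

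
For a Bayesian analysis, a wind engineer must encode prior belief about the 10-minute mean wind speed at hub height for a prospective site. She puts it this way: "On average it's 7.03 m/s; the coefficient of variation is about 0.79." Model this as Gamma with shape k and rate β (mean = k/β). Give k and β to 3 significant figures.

For Gamma(k, rate β): mean = k/β, variance = k/β², so CV = 1/√k.
CV = 0.79, hence k = 1/CV² = 1.6.
Then β = k/mean = 1.6/7.03 = 0.228.

k ≈ 1.6, β ≈ 0.228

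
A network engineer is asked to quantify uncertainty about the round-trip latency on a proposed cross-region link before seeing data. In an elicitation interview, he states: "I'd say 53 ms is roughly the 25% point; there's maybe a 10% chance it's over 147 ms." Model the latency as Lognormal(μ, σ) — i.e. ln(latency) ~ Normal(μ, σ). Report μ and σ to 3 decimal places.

μ ≈ 4.322, σ ≈ 0.522

If T ~ Lognormal(μ,σ) then ln T ~ Normal(μ,σ), so the p-quantile of ln T is μ + z_p·σ.
ln(53) = 3.97 and ln(147) = 4.99; z_{0.25} = -0.6745, z_{0.9} = 1.282.
σ = (4.99 − 3.97)/(1.282 − (-0.6745)) = 0.522.
μ = 3.97 − (-0.6745)·0.522 = 4.322.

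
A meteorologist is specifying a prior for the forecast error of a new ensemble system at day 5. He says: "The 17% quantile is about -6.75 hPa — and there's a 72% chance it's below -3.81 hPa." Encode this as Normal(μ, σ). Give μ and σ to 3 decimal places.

μ = -4.925, σ = 1.913

For Normal(μ,σ), the p-quantile is μ + z_p·σ. Here z_{0.17} = -0.9542, z_{0.72} = 0.5828.
So -6.75 = μ − 0.9542σ and -3.81 = μ + 0.5828σ.
Subtracting: σ = (-3.81 − -6.75)/(0.5828 − (-0.9542)) = 1.913.
Then μ = -6.75 − (-0.9542)·1.913 = -4.925.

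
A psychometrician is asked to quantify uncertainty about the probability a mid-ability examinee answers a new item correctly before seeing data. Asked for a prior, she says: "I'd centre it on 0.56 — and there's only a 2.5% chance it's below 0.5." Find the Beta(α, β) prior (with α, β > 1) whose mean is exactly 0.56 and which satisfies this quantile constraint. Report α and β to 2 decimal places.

With mean 0.56 fixed, write α = 0.56s, β = 0.44s where s = α+β.
Need P(θ < 0.5) = 0.025 under Beta(0.56s, 0.44s). Normal approximation: (q−m)/√(m(1−m)/s) ≈ z_{0.025} = -1.96, so s ≈ 0.56·0.44·(-1.96)²/(0.5−0.56)² = 262.9.
At s = 262.9: P(θ<0.5) ≈ 0.026. Adjusting to match 0.025 gives s ≈ 265.29.
So α = 0.56·265.29 ≈ 148.56, β = 0.44·265.29 ≈ 116.73.

α ≈ 148.56, β ≈ 116.73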